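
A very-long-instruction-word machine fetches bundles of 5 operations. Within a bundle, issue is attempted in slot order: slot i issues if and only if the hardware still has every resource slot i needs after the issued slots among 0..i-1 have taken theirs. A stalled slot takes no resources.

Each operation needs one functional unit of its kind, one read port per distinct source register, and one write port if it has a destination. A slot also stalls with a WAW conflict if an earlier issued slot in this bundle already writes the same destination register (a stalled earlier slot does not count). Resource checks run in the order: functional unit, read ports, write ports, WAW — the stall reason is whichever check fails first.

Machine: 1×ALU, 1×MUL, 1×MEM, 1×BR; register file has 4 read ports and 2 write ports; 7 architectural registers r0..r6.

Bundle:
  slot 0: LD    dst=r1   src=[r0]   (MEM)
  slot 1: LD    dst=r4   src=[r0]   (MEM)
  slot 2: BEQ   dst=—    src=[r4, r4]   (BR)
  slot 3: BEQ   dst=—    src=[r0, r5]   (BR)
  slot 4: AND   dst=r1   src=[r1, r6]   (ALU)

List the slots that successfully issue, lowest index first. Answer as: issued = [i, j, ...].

#0 MEM src=r0 dispatched  <A:1 Mu:1 Ld:0 B:1 rd:3 wr:1>
#1 MEM src=r0 held:FU  <A:1 Mu:1 Ld:0 B:1 rd:3 wr:1>
#2 BR src=r4,r4 dispatched  <A:1 Mu:1 Ld:0 B:0 rd:2 wr:1>
#3 BR src=r0,r5 held:FU  <A:1 Mu:1 Ld:0 B:0 rd:2 wr:1>
#4 ALU src=r1,r6 held:WAW  <A:1 Mu:1 Ld:0 B:0 rd:2 wr:1>

issued = [0, 2]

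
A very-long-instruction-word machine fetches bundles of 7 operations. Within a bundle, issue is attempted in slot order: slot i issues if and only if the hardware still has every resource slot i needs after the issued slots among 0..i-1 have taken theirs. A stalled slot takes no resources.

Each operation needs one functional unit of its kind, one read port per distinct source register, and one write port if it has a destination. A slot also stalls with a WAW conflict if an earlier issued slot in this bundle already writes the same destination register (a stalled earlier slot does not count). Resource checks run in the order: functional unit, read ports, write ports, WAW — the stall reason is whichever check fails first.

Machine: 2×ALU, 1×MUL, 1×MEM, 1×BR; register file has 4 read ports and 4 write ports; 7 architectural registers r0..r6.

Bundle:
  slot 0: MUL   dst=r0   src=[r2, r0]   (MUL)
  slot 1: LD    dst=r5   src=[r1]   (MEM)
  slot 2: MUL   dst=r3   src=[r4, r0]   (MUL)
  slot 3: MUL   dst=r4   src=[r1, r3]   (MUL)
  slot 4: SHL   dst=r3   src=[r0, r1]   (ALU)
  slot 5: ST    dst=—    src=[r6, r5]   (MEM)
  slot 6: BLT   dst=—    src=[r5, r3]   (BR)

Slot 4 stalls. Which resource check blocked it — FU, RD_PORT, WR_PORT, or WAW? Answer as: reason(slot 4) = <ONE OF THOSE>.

reason(slot 4) = RD_PORT

(0) want 1×MUL +2rd +1wr — yes → AL2|MU0|ME1|BR1|rd2|wr3
(1) want 1×MEM +1rd +1wr — yes → AL2|MU0|ME0|BR1|rd1|wr2
(2) want 1×MUL +2rd +1wr — FU → AL2|MU0|ME0|BR1|rd1|wr2
(3) want 1×MUL +2rd +1wr — FU → AL2|MU0|ME0|BR1|rd1|wr2
(4) want 1×ALU +2rd +1wr — RD_PORT → AL2|MU0|ME0|BR1|rd1|wr2
(5) want 1×MEM +2rd +0wr — FU → AL2|MU0|ME0|BR1|rd1|wr2
(6) want 1×BR +2rd +0wr — RD_PORT → AL2|MU0|ME0|BR1|rd1|wr2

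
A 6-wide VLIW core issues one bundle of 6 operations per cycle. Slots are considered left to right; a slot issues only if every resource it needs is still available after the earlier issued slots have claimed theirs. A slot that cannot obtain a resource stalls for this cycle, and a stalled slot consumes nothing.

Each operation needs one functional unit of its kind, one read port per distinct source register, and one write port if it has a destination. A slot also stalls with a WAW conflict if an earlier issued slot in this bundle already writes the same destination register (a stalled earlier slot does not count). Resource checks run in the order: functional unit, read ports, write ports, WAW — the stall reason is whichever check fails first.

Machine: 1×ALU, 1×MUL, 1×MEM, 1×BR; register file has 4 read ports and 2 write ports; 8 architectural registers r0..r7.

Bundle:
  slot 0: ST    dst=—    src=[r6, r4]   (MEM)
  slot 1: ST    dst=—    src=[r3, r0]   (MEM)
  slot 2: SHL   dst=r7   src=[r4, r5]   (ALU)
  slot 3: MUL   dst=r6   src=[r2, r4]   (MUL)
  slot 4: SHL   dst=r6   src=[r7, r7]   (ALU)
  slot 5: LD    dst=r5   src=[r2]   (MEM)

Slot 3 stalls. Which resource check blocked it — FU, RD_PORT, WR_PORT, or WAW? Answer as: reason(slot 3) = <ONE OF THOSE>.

[0] MEM needs rd=2 wr=0: ok; after: ALU=1 MUL=1 MEM=0 BR=1, R=2, W=2
[1] MEM needs rd=2 wr=0: FU; after: ALU=1 MUL=1 MEM=0 BR=1, R=2, W=2
[2] ALU needs rd=2 wr=1: ok; after: ALU=0 MUL=1 MEM=0 BR=1, R=0, W=1
[3] MUL needs rd=2 wr=1: RD_PORT; after: ALU=0 MUL=1 MEM=0 BR=1, R=0, W=1
[4] ALU needs rd=1 wr=1: FU; after: ALU=0 MUL=1 MEM=0 BR=1, R=0, W=1
[5] MEM needs rd=1 wr=1: FU; after: ALU=0 MUL=1 MEM=0 BR=1, R=0, W=1

reason(slot 3) = RD_PORT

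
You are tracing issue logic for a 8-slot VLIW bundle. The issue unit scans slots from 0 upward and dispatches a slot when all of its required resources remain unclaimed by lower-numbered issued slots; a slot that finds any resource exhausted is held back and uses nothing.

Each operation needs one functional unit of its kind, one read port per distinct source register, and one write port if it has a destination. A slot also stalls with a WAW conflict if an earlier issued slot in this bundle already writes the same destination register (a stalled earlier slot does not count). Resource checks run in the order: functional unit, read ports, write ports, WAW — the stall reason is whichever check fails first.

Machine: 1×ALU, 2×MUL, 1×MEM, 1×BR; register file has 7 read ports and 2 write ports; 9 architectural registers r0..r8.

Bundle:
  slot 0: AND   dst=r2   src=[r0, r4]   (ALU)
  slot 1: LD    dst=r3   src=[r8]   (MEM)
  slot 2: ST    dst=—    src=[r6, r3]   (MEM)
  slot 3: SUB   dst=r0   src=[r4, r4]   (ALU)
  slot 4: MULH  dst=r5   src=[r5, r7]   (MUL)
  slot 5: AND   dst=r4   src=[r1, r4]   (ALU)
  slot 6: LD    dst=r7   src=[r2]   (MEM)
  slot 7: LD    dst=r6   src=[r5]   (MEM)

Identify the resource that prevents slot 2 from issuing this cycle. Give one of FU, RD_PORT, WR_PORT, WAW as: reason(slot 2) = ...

reason(slot 2) = FU

[0] ALU needs rd=2 wr=1: ok; after: ALU=0 MUL=2 MEM=1 BR=1, R=5, W=1
[1] MEM needs rd=1 wr=1: ok; after: ALU=0 MUL=2 MEM=0 BR=1, R=4, W=0
[2] MEM needs rd=2 wr=0: FU; after: ALU=0 MUL=2 MEM=0 BR=1, R=4, W=0
[3] ALU needs rd=1 wr=1: FU; after: ALU=0 MUL=2 MEM=0 BR=1, R=4, W=0
[4] MUL needs rd=2 wr=1: WR_PORT; after: ALU=0 MUL=2 MEM=0 BR=1, R=4, W=0
[5] ALU needs rd=2 wr=1: FU; after: ALU=0 MUL=2 MEM=0 BR=1, R=4, W=0
[6] MEM needs rd=1 wr=1: FU; after: ALU=0 MUL=2 MEM=0 BR=1, R=4, W=0
[7] MEM needs rd=1 wr=1: FU; after: ALU=0 MUL=2 MEM=0 BR=1, R=4, W=0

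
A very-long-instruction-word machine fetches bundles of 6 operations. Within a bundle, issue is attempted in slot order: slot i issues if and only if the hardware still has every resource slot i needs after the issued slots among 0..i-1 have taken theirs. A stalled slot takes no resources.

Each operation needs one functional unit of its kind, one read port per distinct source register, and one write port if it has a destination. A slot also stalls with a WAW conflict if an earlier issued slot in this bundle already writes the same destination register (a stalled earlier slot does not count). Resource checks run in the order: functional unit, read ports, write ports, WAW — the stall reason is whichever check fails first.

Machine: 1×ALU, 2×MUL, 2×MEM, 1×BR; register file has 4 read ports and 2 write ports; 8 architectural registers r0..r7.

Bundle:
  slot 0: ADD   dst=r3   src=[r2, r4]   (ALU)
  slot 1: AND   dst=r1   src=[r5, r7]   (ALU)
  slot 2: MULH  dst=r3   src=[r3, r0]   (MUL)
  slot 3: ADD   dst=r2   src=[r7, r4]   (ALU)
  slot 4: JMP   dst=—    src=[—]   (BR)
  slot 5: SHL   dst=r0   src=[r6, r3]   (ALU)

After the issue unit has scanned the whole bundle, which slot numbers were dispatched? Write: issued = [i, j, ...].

issued = [0, 4]

  0. ALU→r3 ⇒ go  {0A/2Mu/2Ld/1B | 2r 1w}
  1. ALU→r1 ⇒ no(FU)  {0A/2Mu/2Ld/1B | 2r 1w}
  2. MUL→r3 ⇒ no(WAW)  {0A/2Mu/2Ld/1B | 2r 1w}
  3. ALU→r2 ⇒ no(FU)  {0A/2Mu/2Ld/1B | 2r 1w}
  4. BR ⇒ go  {0A/2Mu/2Ld/0B | 2r 1w}
  5. ALU→r0 ⇒ no(FU)  {0A/2Mu/2Ld/0B | 2r 1w}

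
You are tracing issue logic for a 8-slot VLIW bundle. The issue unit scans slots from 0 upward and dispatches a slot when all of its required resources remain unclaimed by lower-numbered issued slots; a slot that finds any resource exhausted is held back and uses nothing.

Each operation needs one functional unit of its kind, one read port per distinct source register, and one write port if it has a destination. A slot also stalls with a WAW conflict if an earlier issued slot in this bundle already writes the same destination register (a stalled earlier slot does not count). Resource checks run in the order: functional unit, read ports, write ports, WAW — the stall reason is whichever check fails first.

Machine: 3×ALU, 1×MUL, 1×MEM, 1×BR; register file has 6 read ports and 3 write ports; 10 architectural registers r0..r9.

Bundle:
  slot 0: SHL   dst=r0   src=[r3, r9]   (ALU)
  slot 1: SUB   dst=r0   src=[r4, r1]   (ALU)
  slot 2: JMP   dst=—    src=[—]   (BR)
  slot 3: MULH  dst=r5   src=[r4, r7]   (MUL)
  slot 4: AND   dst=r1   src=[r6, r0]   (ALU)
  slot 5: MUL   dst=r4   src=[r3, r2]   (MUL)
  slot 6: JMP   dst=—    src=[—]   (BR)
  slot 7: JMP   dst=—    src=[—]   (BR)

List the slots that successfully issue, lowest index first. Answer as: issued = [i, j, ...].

  0. ALU→r0 ⇒ go  {2A/1Mu/1Ld/1B | 4r 2w}
  1. ALU→r0 ⇒ no(WAW)  {2A/1Mu/1Ld/1B | 4r 2w}
  2. BR ⇒ go  {2A/1Mu/1Ld/0B | 4r 2w}
  3. MUL→r5 ⇒ go  {2A/0Mu/1Ld/0B | 2r 1w}
  4. ALU→r1 ⇒ go  {1A/0Mu/1Ld/0B | 0r 0w}
  5. MUL→r4 ⇒ no(FU)  {1A/0Mu/1Ld/0B | 0r 0w}
  6. BR ⇒ no(FU)  {1A/0Mu/1Ld/0B | 0r 0w}
  7. BR ⇒ no(FU)  {1A/0Mu/1Ld/0B | 0r 0w}

issued = [0, 2, 3, 4]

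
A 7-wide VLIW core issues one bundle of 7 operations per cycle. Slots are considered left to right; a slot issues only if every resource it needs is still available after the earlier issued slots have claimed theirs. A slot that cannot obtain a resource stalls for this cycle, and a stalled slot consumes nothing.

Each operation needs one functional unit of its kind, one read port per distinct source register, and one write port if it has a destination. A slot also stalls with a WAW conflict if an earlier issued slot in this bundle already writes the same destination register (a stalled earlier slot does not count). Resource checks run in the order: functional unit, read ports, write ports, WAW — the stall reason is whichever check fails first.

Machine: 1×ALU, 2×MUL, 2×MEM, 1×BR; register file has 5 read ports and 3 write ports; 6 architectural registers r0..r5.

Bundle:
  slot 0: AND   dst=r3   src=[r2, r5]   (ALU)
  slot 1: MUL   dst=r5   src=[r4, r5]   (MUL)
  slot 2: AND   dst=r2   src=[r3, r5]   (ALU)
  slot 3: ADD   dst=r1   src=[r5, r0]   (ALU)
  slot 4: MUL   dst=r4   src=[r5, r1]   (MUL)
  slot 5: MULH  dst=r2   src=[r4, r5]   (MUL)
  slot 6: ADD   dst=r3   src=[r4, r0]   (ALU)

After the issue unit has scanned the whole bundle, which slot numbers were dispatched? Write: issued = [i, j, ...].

issued = [0, 1]

slot 0 (ALU): ISSUE — free A0,Mu2,Ld2,B1 rp3 wp2
slot 1 (MUL): ISSUE — free A0,Mu1,Ld2,B1 rp1 wp1
slot 2 (ALU): stall FU — free A0,Mu1,Ld2,B1 rp1 wp1
slot 3 (ALU): stall FU — free A0,Mu1,Ld2,B1 rp1 wp1
slot 4 (MUL): stall RD_PORT — free A0,Mu1,Ld2,B1 rp1 wp1
slot 5 (MUL): stall RD_PORT — free A0,Mu1,Ld2,B1 rp1 wp1
slot 6 (ALU): stall FU — free A0,Mu1,Ld2,B1 rp1 wp1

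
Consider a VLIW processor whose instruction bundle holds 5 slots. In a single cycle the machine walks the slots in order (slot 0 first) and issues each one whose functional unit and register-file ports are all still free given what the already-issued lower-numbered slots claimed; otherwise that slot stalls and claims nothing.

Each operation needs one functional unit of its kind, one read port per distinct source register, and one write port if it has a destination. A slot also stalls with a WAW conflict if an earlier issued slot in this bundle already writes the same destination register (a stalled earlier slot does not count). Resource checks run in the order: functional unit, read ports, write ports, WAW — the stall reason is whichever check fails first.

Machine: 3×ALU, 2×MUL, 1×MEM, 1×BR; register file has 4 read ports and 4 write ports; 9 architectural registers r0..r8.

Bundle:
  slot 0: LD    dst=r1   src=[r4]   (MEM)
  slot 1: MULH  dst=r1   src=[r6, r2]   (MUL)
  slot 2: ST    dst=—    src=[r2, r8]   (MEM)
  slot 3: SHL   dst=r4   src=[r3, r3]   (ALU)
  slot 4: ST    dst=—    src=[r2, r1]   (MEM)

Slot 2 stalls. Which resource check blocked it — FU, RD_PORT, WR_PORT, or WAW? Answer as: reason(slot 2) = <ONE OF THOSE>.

reason(slot 2) = FU

(0) want 1×MEM +1rd +1wr — yes → AL3|MU2|ME0|BR1|rd3|wr3
(1) want 1×MUL +2rd +1wr — WAW → AL3|MU2|ME0|BR1|rd3|wr3
(2) want 1×MEM +2rd +0wr — FU → AL3|MU2|ME0|BR1|rd3|wr3
(3) want 1×ALU +1rd +1wr — yes → AL2|MU2|ME0|BR1|rd2|wr2
(4) want 1×MEM +2rd +0wr — FU → AL2|MU2|ME0|BR1|rd2|wr2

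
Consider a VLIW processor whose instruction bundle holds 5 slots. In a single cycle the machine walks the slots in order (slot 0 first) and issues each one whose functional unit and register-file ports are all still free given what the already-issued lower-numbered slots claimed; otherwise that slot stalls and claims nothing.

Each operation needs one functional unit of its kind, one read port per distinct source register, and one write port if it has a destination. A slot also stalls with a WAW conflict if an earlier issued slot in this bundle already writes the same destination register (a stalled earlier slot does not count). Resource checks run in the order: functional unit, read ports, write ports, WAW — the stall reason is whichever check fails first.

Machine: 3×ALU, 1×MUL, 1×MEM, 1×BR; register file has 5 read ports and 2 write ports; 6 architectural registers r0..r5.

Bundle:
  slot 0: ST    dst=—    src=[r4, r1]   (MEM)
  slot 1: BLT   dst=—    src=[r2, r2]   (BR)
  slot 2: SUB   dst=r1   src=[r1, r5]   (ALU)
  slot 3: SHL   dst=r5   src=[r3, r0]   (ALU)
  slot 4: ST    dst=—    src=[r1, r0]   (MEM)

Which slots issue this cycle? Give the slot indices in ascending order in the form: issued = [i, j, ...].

#0 MEM src=r4,r1 dispatched  <A:3 Mu:1 Ld:0 B:1 rd:3 wr:2>
#1 BR src=r2,r2 dispatched  <A:3 Mu:1 Ld:0 B:0 rd:2 wr:2>
#2 ALU src=r1,r5 dispatched  <A:2 Mu:1 Ld:0 B:0 rd:0 wr:1>
#3 ALU src=r3,r0 held:RD_PORT  <A:2 Mu:1 Ld:0 B:0 rd:0 wr:1>
#4 MEM src=r1,r0 held:FU  <A:2 Mu:1 Ld:0 B:0 rd:0 wr:1>

issued = [0, 1, 2]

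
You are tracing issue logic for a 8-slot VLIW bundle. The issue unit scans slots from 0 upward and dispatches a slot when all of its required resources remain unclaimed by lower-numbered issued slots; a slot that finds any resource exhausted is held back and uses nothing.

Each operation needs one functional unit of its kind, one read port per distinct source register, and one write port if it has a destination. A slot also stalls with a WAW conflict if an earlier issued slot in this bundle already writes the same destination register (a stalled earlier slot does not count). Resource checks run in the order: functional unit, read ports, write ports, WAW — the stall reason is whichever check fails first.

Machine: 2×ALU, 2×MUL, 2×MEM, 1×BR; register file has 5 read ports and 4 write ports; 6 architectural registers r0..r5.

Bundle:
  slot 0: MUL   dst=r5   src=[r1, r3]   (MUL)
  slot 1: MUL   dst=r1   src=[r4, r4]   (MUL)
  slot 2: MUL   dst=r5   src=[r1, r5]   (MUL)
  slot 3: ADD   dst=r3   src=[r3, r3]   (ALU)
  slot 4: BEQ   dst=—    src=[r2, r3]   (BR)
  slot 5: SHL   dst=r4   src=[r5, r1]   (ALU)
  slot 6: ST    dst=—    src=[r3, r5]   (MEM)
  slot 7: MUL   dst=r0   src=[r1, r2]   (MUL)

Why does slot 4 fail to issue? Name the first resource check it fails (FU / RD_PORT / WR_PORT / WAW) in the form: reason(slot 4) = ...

[0] MUL needs rd=2 wr=1: ok; after: ALU=2 MUL=1 MEM=2 BR=1, R=3, W=3
[1] MUL needs rd=1 wr=1: ok; after: ALU=2 MUL=0 MEM=2 BR=1, R=2, W=2
[2] MUL needs rd=2 wr=1: FU; after: ALU=2 MUL=0 MEM=2 BR=1, R=2, W=2
[3] ALU needs rd=1 wr=1: ok; after: ALU=1 MUL=0 MEM=2 BR=1, R=1, W=1
[4] BR needs rd=2 wr=0: RD_PORT; after: ALU=1 MUL=0 MEM=2 BR=1, R=1, W=1
[5] ALU needs rd=2 wr=1: RD_PORT; after: ALU=1 MUL=0 MEM=2 BR=1, R=1, W=1
[6] MEM needs rd=2 wr=0: RD_PORT; after: ALU=1 MUL=0 MEM=2 BR=1, R=1, W=1
[7] MUL needs rd=2 wr=1: FU; after: ALU=1 MUL=0 MEM=2 BR=1, R=1, W=1

reason(slot 4) = RD_PORT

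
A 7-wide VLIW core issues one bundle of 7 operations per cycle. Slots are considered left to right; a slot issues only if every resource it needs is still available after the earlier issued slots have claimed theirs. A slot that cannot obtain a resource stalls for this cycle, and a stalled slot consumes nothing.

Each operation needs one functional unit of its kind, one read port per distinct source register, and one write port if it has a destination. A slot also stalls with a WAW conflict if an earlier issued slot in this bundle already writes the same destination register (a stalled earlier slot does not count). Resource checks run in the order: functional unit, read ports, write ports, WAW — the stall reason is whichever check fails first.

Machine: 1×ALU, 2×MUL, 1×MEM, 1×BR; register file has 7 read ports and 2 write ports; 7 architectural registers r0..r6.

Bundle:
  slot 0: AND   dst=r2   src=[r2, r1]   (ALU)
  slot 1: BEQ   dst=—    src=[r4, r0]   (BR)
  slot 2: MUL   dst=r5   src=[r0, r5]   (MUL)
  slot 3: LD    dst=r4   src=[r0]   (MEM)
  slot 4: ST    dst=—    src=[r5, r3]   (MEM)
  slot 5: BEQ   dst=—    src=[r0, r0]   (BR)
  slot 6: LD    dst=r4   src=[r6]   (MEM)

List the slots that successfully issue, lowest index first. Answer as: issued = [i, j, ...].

#0 ALU src=r2,r1 dispatched  <A:0 Mu:2 Ld:1 B:1 rd:5 wr:1>
#1 BR src=r4,r0 dispatched  <A:0 Mu:2 Ld:1 B:0 rd:3 wr:1>
#2 MUL src=r0,r5 dispatched  <A:0 Mu:1 Ld:1 B:0 rd:1 wr:0>
#3 MEM src=r0 held:WR_PORT  <A:0 Mu:1 Ld:1 B:0 rd:1 wr:0>
#4 MEM src=r5,r3 held:RD_PORT  <A:0 Mu:1 Ld:1 B:0 rd:1 wr:0>
#5 BR src=r0,r0 held:FU  <A:0 Mu:1 Ld:1 B:0 rd:1 wr:0>
#6 MEM src=r6 held:WR_PORT  <A:0 Mu:1 Ld:1 B:0 rd:1 wr:0>

issued = [0, 1, 2]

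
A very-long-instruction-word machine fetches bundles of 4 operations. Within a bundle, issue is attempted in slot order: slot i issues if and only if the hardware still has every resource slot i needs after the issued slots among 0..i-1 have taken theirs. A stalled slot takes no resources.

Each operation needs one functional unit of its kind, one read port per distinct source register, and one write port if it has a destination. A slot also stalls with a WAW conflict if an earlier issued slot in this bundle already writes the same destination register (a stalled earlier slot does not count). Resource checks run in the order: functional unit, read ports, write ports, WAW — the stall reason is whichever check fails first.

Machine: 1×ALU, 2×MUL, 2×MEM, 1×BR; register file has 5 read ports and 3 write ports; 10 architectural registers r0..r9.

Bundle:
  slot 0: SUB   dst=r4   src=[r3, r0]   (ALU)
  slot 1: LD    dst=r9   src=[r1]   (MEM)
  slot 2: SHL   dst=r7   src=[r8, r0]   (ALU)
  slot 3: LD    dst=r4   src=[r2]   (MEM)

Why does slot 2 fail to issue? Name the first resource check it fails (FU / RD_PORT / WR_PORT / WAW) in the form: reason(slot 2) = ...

  0. ALU→r4 ⇒ go  {0A/2Mu/2Ld/1B | 3r 2w}
  1. MEM→r9 ⇒ go  {0A/2Mu/1Ld/1B | 2r 1w}
  2. ALU→r7 ⇒ no(FU)  {0A/2Mu/1Ld/1B | 2r 1w}
  3. MEM→r4 ⇒ no(WAW)  {0A/2Mu/1Ld/1B | 2r 1w}

reason(slot 2) = FU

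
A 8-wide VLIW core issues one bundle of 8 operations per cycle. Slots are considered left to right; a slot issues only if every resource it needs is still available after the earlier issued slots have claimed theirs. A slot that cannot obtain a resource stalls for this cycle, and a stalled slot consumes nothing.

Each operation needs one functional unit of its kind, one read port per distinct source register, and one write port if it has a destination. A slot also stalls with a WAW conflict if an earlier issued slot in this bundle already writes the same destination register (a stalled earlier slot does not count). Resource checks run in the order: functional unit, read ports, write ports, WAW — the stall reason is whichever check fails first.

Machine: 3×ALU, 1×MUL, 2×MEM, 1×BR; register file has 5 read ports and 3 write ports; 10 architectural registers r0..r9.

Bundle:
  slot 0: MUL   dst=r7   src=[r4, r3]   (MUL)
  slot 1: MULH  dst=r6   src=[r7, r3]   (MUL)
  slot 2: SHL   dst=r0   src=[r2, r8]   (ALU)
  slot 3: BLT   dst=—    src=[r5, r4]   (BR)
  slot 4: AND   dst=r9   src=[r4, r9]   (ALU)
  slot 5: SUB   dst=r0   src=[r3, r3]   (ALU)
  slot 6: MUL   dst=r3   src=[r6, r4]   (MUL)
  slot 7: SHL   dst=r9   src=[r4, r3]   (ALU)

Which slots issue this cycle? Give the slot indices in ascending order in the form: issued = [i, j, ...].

issued = [0, 2]

#0 MUL src=r4,r3 dispatched  <A:3 Mu:0 Ld:2 B:1 rd:3 wr:2>
#1 MUL src=r7,r3 held:FU  <A:3 Mu:0 Ld:2 B:1 rd:3 wr:2>
#2 ALU src=r2,r8 dispatched  <A:2 Mu:0 Ld:2 B:1 rd:1 wr:1>
#3 BR src=r5,r4 held:RD_PORT  <A:2 Mu:0 Ld:2 B:1 rd:1 wr:1>
#4 ALU src=r4,r9 held:RD_PORT  <A:2 Mu:0 Ld:2 B:1 rd:1 wr:1>
#5 ALU src=r3,r3 held:WAW  <A:2 Mu:0 Ld:2 B:1 rd:1 wr:1>
#6 MUL src=r6,r4 held:FU  <A:2 Mu:0 Ld:2 B:1 rd:1 wr:1>
#7 ALU src=r4,r3 held:RD_PORT  <A:2 Mu:0 Ld:2 B:1 rd:1 wr:1>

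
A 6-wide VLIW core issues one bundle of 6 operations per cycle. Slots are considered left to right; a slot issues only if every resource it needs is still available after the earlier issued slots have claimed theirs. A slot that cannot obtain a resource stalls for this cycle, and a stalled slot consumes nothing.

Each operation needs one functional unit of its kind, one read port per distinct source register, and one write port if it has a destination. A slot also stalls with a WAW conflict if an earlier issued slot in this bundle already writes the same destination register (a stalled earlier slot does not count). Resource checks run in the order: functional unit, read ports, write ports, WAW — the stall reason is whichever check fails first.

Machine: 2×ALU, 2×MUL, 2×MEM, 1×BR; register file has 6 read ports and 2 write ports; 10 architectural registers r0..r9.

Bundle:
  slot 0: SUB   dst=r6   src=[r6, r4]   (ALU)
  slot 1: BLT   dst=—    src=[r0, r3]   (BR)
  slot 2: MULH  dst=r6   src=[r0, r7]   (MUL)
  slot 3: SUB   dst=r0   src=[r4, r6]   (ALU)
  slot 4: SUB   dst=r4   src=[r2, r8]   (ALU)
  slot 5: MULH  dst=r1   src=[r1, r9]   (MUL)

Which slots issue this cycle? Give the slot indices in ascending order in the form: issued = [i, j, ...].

issued = [0, 1, 3]

slot 0 (ALU): ISSUE — free A1,Mu2,Ld2,B1 rp4 wp1
slot 1 (BR): ISSUE — free A1,Mu2,Ld2,B0 rp2 wp1
slot 2 (MUL): stall WAW — free A1,Mu2,Ld2,B0 rp2 wp1
slot 3 (ALU): ISSUE — free A0,Mu2,Ld2,B0 rp0 wp0
slot 4 (ALU): stall FU — free A0,Mu2,Ld2,B0 rp0 wp0
slot 5 (MUL): stall RD_PORT — free A0,Mu2,Ld2,B0 rp0 wp0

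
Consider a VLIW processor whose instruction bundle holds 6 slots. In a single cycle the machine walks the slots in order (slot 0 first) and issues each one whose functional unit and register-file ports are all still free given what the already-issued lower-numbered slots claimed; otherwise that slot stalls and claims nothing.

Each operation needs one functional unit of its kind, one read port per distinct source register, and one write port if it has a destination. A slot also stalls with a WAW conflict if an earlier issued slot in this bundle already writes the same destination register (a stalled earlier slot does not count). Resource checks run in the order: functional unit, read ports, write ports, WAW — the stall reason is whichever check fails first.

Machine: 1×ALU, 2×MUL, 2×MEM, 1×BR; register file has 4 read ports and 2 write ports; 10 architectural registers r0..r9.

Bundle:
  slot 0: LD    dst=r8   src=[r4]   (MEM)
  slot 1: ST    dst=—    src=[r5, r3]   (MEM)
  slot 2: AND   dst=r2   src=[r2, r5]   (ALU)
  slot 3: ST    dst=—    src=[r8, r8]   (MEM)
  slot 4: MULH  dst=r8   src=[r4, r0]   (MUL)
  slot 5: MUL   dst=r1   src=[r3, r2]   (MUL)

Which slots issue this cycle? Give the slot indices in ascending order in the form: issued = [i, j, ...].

#0 MEM src=r4 dispatched  <A:1 Mu:2 Ld:1 B:1 rd:3 wr:1>
#1 MEM src=r5,r3 dispatched  <A:1 Mu:2 Ld:0 B:1 rd:1 wr:1>
#2 ALU src=r2,r5 held:RD_PORT  <A:1 Mu:2 Ld:0 B:1 rd:1 wr:1>
#3 MEM src=r8,r8 held:FU  <A:1 Mu:2 Ld:0 B:1 rd:1 wr:1>
#4 MUL src=r4,r0 held:RD_PORT  <A:1 Mu:2 Ld:0 B:1 rd:1 wr:1>
#5 MUL src=r3,r2 held:RD_PORT  <A:1 Mu:2 Ld:0 B:1 rd:1 wr:1>

issued = [0, 1]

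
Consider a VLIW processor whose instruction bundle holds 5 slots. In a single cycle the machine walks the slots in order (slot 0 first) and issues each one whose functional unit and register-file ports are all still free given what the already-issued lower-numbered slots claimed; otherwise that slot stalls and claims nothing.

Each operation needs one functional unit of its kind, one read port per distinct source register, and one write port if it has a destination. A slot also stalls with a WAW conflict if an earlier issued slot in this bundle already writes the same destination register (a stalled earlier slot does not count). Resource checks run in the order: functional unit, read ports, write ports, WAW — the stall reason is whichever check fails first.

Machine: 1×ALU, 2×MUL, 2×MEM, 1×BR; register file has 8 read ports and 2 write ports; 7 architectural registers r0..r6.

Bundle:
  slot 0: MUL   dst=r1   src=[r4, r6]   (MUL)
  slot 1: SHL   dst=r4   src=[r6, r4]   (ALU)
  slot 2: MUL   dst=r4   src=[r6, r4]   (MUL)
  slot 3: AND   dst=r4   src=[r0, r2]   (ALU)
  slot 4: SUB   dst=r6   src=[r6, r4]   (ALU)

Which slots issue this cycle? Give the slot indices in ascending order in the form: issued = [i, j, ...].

issued = [0, 1]

#0 MUL src=r4,r6 dispatched  <A:1 Mu:1 Ld:2 B:1 rd:6 wr:1>
#1 ALU src=r6,r4 dispatched  <A:0 Mu:1 Ld:2 B:1 rd:4 wr:0>
#2 MUL src=r6,r4 held:WR_PORT  <A:0 Mu:1 Ld:2 B:1 rd:4 wr:0>
#3 ALU src=r0,r2 held:FU  <A:0 Mu:1 Ld:2 B:1 rd:4 wr:0>
#4 ALU src=r6,r4 held:FU  <A:0 Mu:1 Ld:2 B:1 rd:4 wr:0>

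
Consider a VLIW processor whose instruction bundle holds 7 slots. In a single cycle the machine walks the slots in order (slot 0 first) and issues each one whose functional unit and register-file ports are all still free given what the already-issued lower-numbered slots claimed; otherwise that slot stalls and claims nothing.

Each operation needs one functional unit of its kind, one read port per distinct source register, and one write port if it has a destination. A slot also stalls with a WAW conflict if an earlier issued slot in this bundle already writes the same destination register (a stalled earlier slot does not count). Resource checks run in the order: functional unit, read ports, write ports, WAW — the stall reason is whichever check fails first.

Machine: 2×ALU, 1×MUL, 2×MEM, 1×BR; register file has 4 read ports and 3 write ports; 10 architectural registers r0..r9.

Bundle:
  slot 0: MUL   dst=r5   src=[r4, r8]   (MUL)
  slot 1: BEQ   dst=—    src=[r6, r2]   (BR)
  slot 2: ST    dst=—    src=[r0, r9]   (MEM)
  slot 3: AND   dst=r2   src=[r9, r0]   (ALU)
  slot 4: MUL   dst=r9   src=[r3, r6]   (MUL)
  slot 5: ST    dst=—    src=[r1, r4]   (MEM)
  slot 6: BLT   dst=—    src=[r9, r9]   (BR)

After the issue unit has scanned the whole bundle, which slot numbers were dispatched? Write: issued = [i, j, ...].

issued = [0, 1]

#0 MUL src=r4,r8 dispatched  <A:2 Mu:0 Ld:2 B:1 rd:2 wr:2>
#1 BR src=r6,r2 dispatched  <A:2 Mu:0 Ld:2 B:0 rd:0 wr:2>
#2 MEM src=r0,r9 held:RD_PORT  <A:2 Mu:0 Ld:2 B:0 rd:0 wr:2>
#3 ALU src=r9,r0 held:RD_PORT  <A:2 Mu:0 Ld:2 B:0 rd:0 wr:2>
#4 MUL src=r3,r6 held:FU  <A:2 Mu:0 Ld:2 B:0 rd:0 wr:2>
#5 MEM src=r1,r4 held:RD_PORT  <A:2 Mu:0 Ld:2 B:0 rd:0 wr:2>
#6 BR src=r9,r9 held:FU  <A:2 Mu:0 Ld:2 B:0 rd:0 wr:2>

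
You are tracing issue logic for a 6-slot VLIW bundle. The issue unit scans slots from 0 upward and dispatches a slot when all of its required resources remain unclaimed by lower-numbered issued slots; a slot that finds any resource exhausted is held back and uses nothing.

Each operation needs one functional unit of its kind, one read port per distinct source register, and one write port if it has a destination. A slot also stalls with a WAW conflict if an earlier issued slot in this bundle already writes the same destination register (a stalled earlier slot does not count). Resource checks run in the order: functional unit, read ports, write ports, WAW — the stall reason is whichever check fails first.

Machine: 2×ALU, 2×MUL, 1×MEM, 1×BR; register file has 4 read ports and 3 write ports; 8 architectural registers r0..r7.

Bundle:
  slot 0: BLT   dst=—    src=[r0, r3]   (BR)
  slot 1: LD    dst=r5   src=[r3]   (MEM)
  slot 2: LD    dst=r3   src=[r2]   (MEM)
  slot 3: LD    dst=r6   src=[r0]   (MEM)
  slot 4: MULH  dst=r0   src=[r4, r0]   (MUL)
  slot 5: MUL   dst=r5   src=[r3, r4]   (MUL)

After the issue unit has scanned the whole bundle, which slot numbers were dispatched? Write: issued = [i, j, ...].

slot 0 (BR): ISSUE — free A2,Mu2,Ld1,B0 rp2 wp3
slot 1 (MEM): ISSUE — free A2,Mu2,Ld0,B0 rp1 wp2
slot 2 (MEM): stall FU — free A2,Mu2,Ld0,B0 rp1 wp2
slot 3 (MEM): stall FU — free A2,Mu2,Ld0,B0 rp1 wp2
slot 4 (MUL): stall RD_PORT — free A2,Mu2,Ld0,B0 rp1 wp2
slot 5 (MUL): stall RD_PORT — free A2,Mu2,Ld0,B0 rp1 wp2

issued = [0, 1]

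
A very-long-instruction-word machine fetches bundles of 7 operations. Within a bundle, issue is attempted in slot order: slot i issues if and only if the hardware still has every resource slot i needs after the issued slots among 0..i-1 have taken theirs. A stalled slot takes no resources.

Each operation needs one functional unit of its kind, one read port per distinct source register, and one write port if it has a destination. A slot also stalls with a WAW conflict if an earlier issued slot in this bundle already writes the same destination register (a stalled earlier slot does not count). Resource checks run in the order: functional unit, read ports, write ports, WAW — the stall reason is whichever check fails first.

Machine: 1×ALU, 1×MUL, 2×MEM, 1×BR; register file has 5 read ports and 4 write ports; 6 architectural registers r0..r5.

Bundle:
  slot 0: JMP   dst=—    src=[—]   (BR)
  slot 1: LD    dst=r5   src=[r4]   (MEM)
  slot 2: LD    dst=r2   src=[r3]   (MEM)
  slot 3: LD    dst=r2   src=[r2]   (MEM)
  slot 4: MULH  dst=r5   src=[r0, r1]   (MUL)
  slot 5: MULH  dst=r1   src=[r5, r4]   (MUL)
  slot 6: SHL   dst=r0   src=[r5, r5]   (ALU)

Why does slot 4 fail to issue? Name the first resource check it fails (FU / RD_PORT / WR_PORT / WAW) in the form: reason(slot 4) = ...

reason(slot 4) = WAW

  0. BR ⇒ go  {1A/1Mu/2Ld/0B | 5r 4w}
  1. MEM→r5 ⇒ go  {1A/1Mu/1Ld/0B | 4r 3w}
  2. MEM→r2 ⇒ go  {1A/1Mu/0Ld/0B | 3r 2w}
  3. MEM→r2 ⇒ no(FU)  {1A/1Mu/0Ld/0B | 3r 2w}
  4. MUL→r5 ⇒ no(WAW)  {1A/1Mu/0Ld/0B | 3r 2w}
  5. MUL→r1 ⇒ go  {1A/0Mu/0Ld/0B | 1r 1w}
  6. ALU→r0 ⇒ go  {0A/0Mu/0Ld/0B | 0r 0w}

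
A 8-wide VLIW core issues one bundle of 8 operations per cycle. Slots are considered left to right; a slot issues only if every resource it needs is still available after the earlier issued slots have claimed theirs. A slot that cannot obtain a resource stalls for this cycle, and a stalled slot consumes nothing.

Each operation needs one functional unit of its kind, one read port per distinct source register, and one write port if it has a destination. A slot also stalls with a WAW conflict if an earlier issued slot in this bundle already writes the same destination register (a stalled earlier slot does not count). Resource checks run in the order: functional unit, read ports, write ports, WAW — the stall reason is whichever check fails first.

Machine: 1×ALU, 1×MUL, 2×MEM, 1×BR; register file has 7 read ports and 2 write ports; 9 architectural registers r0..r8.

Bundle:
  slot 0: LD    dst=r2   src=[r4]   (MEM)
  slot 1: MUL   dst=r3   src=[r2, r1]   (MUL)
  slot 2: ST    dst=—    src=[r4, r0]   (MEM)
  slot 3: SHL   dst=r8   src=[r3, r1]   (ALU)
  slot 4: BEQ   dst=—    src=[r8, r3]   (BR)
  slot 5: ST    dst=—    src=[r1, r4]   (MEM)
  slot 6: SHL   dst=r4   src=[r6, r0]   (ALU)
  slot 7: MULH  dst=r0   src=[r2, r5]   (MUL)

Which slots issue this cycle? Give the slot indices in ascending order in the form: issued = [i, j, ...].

  0. MEM→r2 ⇒ go  {1A/1Mu/1Ld/1B | 6r 1w}
  1. MUL→r3 ⇒ go  {1A/0Mu/1Ld/1B | 4r 0w}
  2. MEM ⇒ go  {1A/0Mu/0Ld/1B | 2r 0w}
  3. ALU→r8 ⇒ no(WR_PORT)  {1A/0Mu/0Ld/1B | 2r 0w}
  4. BR ⇒ go  {1A/0Mu/0Ld/0B | 0r 0w}
  5. MEM ⇒ no(FU)  {1A/0Mu/0Ld/0B | 0r 0w}
  6. ALU→r4 ⇒ no(RD_PORT)  {1A/0Mu/0Ld/0B | 0r 0w}
  7. MUL→r0 ⇒ no(FU)  {1A/0Mu/0Ld/0B | 0r 0w}

issued = [0, 1, 2, 4]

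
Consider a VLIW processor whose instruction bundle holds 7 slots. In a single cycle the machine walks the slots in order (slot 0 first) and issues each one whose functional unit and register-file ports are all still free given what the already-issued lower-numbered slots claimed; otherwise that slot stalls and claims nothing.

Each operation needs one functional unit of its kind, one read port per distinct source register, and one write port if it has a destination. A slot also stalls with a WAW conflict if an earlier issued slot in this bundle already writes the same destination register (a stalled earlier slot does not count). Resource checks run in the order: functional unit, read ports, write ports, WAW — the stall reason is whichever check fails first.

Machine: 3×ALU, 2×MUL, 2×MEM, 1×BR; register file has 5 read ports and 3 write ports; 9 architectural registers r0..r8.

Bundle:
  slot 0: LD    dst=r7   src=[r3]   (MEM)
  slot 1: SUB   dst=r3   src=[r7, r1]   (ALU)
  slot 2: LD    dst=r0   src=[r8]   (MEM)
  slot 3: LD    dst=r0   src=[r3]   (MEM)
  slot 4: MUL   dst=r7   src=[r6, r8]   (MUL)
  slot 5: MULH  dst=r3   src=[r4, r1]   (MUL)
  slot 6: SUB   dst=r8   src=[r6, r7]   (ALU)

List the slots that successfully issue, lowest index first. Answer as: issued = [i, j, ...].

slot 0 (MEM): ISSUE — free A3,Mu2,Ld1,B1 rp4 wp2
slot 1 (ALU): ISSUE — free A2,Mu2,Ld1,B1 rp2 wp1
slot 2 (MEM): ISSUE — free A2,Mu2,Ld0,B1 rp1 wp0
slot 3 (MEM): stall FU — free A2,Mu2,Ld0,B1 rp1 wp0
slot 4 (MUL): stall RD_PORT — free A2,Mu2,Ld0,B1 rp1 wp0
slot 5 (MUL): stall RD_PORT — free A2,Mu2,Ld0,B1 rp1 wp0
slot 6 (ALU): stall RD_PORT — free A2,Mu2,Ld0,B1 rp1 wp0

issued = [0, 1, 2]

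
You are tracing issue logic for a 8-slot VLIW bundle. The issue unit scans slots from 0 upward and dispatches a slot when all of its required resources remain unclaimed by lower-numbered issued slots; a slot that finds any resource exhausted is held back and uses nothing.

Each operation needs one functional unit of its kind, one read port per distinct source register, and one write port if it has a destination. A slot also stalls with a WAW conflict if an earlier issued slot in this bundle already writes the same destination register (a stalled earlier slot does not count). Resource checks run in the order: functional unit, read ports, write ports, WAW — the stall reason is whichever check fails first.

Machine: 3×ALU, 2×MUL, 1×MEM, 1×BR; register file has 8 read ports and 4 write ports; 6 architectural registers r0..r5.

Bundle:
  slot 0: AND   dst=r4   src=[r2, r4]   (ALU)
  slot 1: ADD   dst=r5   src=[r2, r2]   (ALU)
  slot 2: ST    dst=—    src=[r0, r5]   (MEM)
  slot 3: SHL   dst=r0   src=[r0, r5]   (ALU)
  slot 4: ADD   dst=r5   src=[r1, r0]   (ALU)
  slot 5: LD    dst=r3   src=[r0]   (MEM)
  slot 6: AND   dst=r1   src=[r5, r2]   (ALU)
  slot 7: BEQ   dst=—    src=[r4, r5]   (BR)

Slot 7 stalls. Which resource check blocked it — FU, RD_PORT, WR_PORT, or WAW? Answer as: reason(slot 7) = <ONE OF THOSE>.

  0. ALU→r4 ⇒ go  {2A/2Mu/1Ld/1B | 6r 3w}
  1. ALU→r5 ⇒ go  {1A/2Mu/1Ld/1B | 5r 2w}
  2. MEM ⇒ go  {1A/2Mu/0Ld/1B | 3r 2w}
  3. ALU→r0 ⇒ go  {0A/2Mu/0Ld/1B | 1r 1w}
  4. ALU→r5 ⇒ no(FU)  {0A/2Mu/0Ld/1B | 1r 1w}
  5. MEM→r3 ⇒ no(FU)  {0A/2Mu/0Ld/1B | 1r 1w}
  6. ALU→r1 ⇒ no(FU)  {0A/2Mu/0Ld/1B | 1r 1w}
  7. BR ⇒ no(RD_PORT)  {0A/2Mu/0Ld/1B | 1r 1w}

reason(slot 7) = RD_PORT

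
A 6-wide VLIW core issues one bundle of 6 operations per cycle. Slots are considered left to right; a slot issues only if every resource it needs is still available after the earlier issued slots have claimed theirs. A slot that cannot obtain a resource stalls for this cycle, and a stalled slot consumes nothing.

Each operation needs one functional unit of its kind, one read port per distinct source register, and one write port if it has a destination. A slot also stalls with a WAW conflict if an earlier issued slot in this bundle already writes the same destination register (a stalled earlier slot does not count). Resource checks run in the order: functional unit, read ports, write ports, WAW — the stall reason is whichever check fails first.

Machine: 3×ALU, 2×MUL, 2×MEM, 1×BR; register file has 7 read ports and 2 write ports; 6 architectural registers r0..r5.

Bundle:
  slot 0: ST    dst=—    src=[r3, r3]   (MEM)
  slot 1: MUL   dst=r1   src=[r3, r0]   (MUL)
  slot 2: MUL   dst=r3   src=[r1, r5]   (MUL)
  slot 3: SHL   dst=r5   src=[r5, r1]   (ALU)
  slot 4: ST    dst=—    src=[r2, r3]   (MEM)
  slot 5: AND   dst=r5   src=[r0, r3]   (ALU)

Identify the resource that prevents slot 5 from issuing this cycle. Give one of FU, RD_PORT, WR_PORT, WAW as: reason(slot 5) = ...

  0. MEM ⇒ go  {3A/2Mu/1Ld/1B | 6r 2w}
  1. MUL→r1 ⇒ go  {3A/1Mu/1Ld/1B | 4r 1w}
  2. MUL→r3 ⇒ go  {3A/0Mu/1Ld/1B | 2r 0w}
  3. ALU→r5 ⇒ no(WR_PORT)  {3A/0Mu/1Ld/1B | 2r 0w}
  4. MEM ⇒ go  {3A/0Mu/0Ld/1B | 0r 0w}
  5. ALU→r5 ⇒ no(RD_PORT)  {3A/0Mu/0Ld/1B | 0r 0w}

reason(slot 5) = RD_PORT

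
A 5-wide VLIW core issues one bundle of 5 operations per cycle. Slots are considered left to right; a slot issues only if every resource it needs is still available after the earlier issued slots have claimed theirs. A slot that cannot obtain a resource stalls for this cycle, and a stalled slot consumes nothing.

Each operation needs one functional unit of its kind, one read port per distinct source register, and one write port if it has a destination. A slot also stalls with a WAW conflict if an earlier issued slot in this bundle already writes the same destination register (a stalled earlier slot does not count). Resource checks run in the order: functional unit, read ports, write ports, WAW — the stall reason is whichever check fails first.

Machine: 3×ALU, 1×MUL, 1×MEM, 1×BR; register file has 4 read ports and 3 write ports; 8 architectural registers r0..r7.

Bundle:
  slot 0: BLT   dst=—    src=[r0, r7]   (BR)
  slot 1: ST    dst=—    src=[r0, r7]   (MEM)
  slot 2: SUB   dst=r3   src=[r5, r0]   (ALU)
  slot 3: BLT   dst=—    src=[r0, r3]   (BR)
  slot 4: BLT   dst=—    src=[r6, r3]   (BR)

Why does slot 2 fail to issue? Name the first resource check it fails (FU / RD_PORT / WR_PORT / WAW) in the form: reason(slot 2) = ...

reason(slot 2) = RD_PORT

[0] BR needs rd=2 wr=0: ok; after: ALU=3 MUL=1 MEM=1 BR=0, R=2, W=3
[1] MEM needs rd=2 wr=0: ok; after: ALU=3 MUL=1 MEM=0 BR=0, R=0, W=3
[2] ALU needs rd=2 wr=1: RD_PORT; after: ALU=3 MUL=1 MEM=0 BR=0, R=0, W=3
[3] BR needs rd=2 wr=0: FU; after: ALU=3 MUL=1 MEM=0 BR=0, R=0, W=3
[4] BR needs rd=2 wr=0: FU; after: ALU=3 MUL=1 MEM=0 BR=0, R=0, W=3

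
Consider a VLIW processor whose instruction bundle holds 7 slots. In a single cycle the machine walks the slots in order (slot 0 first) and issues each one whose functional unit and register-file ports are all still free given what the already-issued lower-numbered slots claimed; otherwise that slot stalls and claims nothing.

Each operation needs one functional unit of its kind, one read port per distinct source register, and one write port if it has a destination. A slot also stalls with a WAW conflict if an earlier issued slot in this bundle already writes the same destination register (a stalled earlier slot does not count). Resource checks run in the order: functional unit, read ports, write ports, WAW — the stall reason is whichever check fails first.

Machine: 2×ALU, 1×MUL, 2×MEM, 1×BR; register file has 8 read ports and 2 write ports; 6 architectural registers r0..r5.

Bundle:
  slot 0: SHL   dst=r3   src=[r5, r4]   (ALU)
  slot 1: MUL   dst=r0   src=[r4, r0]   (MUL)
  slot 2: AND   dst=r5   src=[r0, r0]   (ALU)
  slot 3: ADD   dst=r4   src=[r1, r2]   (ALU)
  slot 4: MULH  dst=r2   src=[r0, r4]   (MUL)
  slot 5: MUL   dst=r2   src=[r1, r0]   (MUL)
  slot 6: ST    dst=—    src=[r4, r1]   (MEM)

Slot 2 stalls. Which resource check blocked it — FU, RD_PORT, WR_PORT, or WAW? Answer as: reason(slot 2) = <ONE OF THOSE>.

reason(slot 2) = WR_PORT

[0] ALU needs rd=2 wr=1: ok; after: ALU=1 MUL=1 MEM=2 BR=1, R=6, W=1
[1] MUL needs rd=2 wr=1: ok; after: ALU=1 MUL=0 MEM=2 BR=1, R=4, W=0
[2] ALU needs rd=1 wr=1: WR_PORT; after: ALU=1 MUL=0 MEM=2 BR=1, R=4, W=0
[3] ALU needs rd=2 wr=1: WR_PORT; after: ALU=1 MUL=0 MEM=2 BR=1, R=4, W=0
[4] MUL needs rd=2 wr=1: FU; after: ALU=1 MUL=0 MEM=2 BR=1, R=4, W=0
[5] MUL needs rd=2 wr=1: FU; after: ALU=1 MUL=0 MEM=2 BR=1, R=4, W=0
[6] MEM needs rd=2 wr=0: ok; after: ALU=1 MUL=0 MEM=1 BR=1, R=2, W=0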